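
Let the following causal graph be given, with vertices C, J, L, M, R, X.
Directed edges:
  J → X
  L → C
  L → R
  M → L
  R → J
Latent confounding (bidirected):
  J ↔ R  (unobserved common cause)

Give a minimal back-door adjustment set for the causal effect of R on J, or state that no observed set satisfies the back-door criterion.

R→J: no observed back-door set.

desc(R)\{R}={J,X}; candidates ⊆ {C,L,M}.
R↔J: latent back-door arc(s) into R.
size 0: {}; under {} R still reaches {C,J,L,M,X} ∋ J.
size 1: {C}, {L}, {M}; under {C} R still reaches {J,L,M,X} ∋ J.
size 2: {C,L}, {C,M}, {L,M}; under {C,L} R still reaches {J,X} ∋ J.
R↔J cannot be blocked by any observed set — no back-door set.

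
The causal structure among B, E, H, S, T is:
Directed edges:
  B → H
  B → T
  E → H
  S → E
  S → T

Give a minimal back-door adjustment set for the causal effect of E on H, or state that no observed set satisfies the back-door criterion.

E→H: minimal back-door set ∅.

desc(E)\{E}={H}; candidates ⊆ {B,S,T}.
∅: E⊥H given ∅ in G with E→· removed — back-door holds.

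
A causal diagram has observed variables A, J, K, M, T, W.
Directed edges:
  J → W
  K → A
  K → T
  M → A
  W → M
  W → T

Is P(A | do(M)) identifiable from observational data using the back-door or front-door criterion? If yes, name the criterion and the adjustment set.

desc(M)\{M}={A}; candidates ⊆ {J,K,T,W}.
∅: M⊥A given ∅ in G with M→· removed — back-door holds.
P(A|do(M)) = P(A|M) — no adjustment needed.

P(A|do(M)): backdoor, adjust for ∅.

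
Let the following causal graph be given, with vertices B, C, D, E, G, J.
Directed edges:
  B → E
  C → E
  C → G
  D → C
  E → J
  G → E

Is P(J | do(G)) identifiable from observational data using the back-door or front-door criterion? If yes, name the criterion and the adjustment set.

P(J|do(G)): backdoor, adjust for {C}.

desc(G)\{G}={E,J}; candidates ⊆ {B,C,D}.
size 0: {}; under {} G still reaches {C,D,E,J} ∋ J.
{C}: G⊥J given {C} in G with G→· removed — back-door holds.
P(J|do(G)) = Σ_{C} P(J|G,C)·P(C).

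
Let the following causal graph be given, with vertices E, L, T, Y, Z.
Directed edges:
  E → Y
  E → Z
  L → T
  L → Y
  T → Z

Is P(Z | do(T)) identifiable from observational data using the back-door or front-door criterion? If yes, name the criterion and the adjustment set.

desc(T)\{T}={Z}; candidates ⊆ {E,L,Y}.
∅: T⊥Z given ∅ in G with T→· removed — back-door holds.
P(Z|do(T)) = P(Z|T) — no adjustment needed.

P(Z|do(T)): backdoor, adjust for ∅.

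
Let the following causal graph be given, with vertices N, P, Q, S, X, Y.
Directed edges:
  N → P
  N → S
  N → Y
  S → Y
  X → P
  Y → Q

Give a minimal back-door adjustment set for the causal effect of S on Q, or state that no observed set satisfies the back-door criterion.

S→Q: minimal back-door set {N}.

desc(S)\{S}={Q,Y}; candidates ⊆ {N,P,X}.
size 0: {}; under {} S still reaches {N,P,Q,Y} ∋ Q.
{N}: S⊥Q given {N} in G with S→· removed — back-door holds.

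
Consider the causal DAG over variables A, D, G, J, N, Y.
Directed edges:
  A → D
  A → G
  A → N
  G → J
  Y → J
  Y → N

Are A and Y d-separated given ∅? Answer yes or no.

Bayes-Ball from A | ∅ reaches {D,G,J,N}.
Y ∉ reach(A|∅) ⇒ A ⊥ Y | ∅.

Yes — A ⊥ Y | ∅.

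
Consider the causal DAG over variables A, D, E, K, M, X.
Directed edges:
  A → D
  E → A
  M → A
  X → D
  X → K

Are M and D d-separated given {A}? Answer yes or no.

Bayes-Ball from M | {A} reaches {E}.
D ∉ reach(M|{A}) ⇒ M ⊥ D | {A}.

Yes — M ⊥ D | {A}.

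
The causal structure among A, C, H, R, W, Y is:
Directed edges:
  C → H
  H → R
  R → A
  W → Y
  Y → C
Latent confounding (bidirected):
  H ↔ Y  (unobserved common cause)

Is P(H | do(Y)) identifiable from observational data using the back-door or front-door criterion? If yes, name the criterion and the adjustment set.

P(H|do(Y)): frontdoor, adjust for {C}.

desc(Y)\{Y}={A,C,H,R}; candidates ⊆ {W}.
Y↔H: latent back-door arc(s) into Y.
size 0: {}; under {} Y still reaches {A,H,R,W} ∋ H.
size 1: {W}; under {W} Y still reaches {A,H,R} ∋ H.
Y↔H cannot be blocked by any observed set — no back-door set.
{C}: (i) intercepts every directed Y→H path; (ii) no back-door Y→{C}; (iii) {Y} blocks every back-door {C}→H. Front-door holds.
P(H|do(Y)) = Σ_{C} P(C|Y) Σ_{Y'} P(H|C,Y')P(Y').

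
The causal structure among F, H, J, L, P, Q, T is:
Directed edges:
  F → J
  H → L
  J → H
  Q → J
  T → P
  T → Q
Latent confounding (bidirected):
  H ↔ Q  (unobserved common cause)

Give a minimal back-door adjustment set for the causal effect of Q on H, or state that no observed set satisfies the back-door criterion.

desc(Q)\{Q}={H,J,L}; candidates ⊆ {F,P,T}.
Q↔H: latent back-door arc(s) into Q.
size 0: {}; under {} Q still reaches {H,L,P,T} ∋ H.
size 1: {F}, {P}, {T}; under {F} Q still reaches {H,L,P,T} ∋ H.
size 2: {F,P}, {F,T}, {P,T}; under {F,P} Q still reaches {H,L,T} ∋ H.
Q↔H cannot be blocked by any observed set — no back-door set.

Q→H: no observed back-door set.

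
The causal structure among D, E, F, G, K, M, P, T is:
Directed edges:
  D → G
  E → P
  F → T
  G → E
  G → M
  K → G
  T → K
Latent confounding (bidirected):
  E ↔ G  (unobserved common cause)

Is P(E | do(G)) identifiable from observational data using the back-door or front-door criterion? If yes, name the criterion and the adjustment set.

P(E|do(G)): not identifiable (no BD/FD set).

desc(G)\{G}={E,M,P}; candidates ⊆ {D,F,K,T}.
G↔E: latent back-door arc(s) into G.
size 0: {}; under {} G still reaches {D,E,F,K,P,T} ∋ E.
size 1: {D}, {F}, {K} …(+1); under {D} G still reaches {E,F,K,P,T} ∋ E.
size 2: {D,F}, {D,K}, {D,T} …(+3); under {D,F} G still reaches {E,K,P,T} ∋ E.
G↔E cannot be blocked by any observed set — no back-door set.
No mediator lies on a directed G→…→E path.
Neither criterion identifies P(E|do(G)) in this graph.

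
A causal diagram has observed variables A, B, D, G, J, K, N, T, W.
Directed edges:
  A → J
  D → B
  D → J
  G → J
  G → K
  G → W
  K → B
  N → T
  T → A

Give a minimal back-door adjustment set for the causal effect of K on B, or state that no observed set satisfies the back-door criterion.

K→B: minimal back-door set ∅.

desc(K)\{K}={B}; candidates ⊆ {A,D,G,J,N,T,W}.
∅: K⊥B given ∅ in G with K→· removed — back-door holds.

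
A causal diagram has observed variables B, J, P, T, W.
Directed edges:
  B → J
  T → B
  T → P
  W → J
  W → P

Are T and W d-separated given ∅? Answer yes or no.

Bayes-Ball from T | ∅ reaches {B,J,P}.
W ∉ reach(T|∅) ⇒ T ⊥ W | ∅.

Yes — T ⊥ W | ∅.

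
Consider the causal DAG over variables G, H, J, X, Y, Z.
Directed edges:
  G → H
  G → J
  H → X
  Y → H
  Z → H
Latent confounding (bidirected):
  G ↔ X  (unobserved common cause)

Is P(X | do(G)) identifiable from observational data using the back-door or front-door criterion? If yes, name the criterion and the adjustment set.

P(X|do(G)): frontdoor, adjust for {H}.

desc(G)\{G}={H,J,X}; candidates ⊆ {Y,Z}.
G↔X: latent back-door arc(s) into G.
size 0: {}; under {} G still reaches {X} ∋ X.
size 1: {Y}, {Z}; under {Y} G still reaches {X} ∋ X.
size 2: {Y,Z}; under {Y,Z} G still reaches {X} ∋ X.
G↔X cannot be blocked by any observed set — no back-door set.
{H}: (i) intercepts every directed G→X path; (ii) no back-door G→{H}; (iii) {G} blocks every back-door {H}→X. Front-door holds.
P(X|do(G)) = Σ_{H} P(H|G) Σ_{G'} P(X|H,G')P(G').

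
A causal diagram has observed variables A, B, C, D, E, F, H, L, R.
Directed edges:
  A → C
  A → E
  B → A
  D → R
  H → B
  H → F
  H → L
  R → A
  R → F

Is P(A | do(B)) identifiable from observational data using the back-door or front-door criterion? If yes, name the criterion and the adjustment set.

desc(B)\{B}={A,C,E}; candidates ⊆ {D,F,H,L,R}.
∅: B⊥A given ∅ in G with B→· removed — back-door holds.
P(A|do(B)) = P(A|B) — no adjustment needed.

P(A|do(B)): backdoor, adjust for ∅.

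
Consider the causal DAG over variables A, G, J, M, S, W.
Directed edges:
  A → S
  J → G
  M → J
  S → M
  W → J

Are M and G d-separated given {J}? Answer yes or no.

Bayes-Ball from M | {J} reaches {A,S,W}.
G ∉ reach(M|{J}) ⇒ M ⊥ G | {J}.

Yes — M ⊥ G | {J}.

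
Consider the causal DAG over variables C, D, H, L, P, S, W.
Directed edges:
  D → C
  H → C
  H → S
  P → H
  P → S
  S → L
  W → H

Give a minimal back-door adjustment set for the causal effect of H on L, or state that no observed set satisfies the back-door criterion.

desc(H)\{H}={C,L,S}; candidates ⊆ {D,P,W}.
size 0: {}; under {} H still reaches {L,P,S,W} ∋ L.
{P}: H⊥L given {P} in G with H→· removed — back-door holds.

H→L: minimal back-door set {P}.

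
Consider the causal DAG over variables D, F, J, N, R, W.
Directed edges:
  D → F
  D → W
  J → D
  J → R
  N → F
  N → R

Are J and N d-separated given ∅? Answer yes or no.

Yes — J ⊥ N | ∅.

Bayes-Ball from J | ∅ reaches {D,F,R,W}.
N ∉ reach(J|∅) ⇒ J ⊥ N | ∅.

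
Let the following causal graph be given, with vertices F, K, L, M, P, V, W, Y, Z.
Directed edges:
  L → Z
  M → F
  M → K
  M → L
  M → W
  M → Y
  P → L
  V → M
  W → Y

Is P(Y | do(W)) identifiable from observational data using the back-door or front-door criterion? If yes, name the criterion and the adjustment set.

desc(W)\{W}={Y}; candidates ⊆ {F,K,L,M,P,V,Z}.
size 0: {}; under {} W still reaches {F,K,L,M,V,Y,Z} ∋ Y.
{M}: W⊥Y given {M} in G with W→· removed — back-door holds.
P(Y|do(W)) = Σ_{M} P(Y|W,M)·P(M).

P(Y|do(W)): backdoor, adjust for {M}.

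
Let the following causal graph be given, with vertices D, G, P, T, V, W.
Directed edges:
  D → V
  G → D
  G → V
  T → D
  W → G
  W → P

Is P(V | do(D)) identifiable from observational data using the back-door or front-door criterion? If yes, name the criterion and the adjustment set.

P(V|do(D)): backdoor, adjust for {G}.

desc(D)\{D}={V}; candidates ⊆ {G,P,T,W}.
size 0: {}; under {} D still reaches {G,P,T,V,W} ∋ V.
{G}: D⊥V given {G} in G with D→· removed — back-door holds.
P(V|do(D)) = Σ_{G} P(V|D,G)·P(G).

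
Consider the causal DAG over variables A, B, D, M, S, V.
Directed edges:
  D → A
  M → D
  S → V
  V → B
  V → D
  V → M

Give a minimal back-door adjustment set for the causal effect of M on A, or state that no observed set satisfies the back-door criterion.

desc(M)\{M}={A,D}; candidates ⊆ {B,S,V}.
size 0: {}; under {} M still reaches {A,B,D,S,V} ∋ A.
{V}: M⊥A given {V} in G with M→· removed — back-door holds.

M→A: minimal back-door set {V}.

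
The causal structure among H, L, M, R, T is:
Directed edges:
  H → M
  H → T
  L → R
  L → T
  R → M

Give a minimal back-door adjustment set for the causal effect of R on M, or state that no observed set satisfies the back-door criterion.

R→M: minimal back-door set ∅.

desc(R)\{R}={M}; candidates ⊆ {H,L,T}.
∅: R⊥M given ∅ in G with R→· removed — back-door holds.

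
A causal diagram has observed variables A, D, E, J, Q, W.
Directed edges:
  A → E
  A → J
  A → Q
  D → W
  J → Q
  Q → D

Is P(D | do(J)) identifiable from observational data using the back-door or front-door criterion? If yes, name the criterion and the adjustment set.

P(D|do(J)): backdoor, adjust for {A}.

desc(J)\{J}={D,Q,W}; candidates ⊆ {A,E}.
size 0: {}; under {} J still reaches {A,D,E,Q,W} ∋ D.
{A}: J⊥D given {A} in G with J→· removed — back-door holds.
P(D|do(J)) = Σ_{A} P(D|J,A)·P(A).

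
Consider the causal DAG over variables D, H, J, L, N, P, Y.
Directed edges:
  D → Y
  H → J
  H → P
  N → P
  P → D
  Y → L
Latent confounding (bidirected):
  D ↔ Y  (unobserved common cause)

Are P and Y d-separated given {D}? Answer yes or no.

No — P and Y are d-connected given {D}.

Bayes-Ball from P | {D} reaches {H,J,L,N,Y}.
Y ∈ reach(P|{D}) ⇒ P ⊥̸ Y | {D}.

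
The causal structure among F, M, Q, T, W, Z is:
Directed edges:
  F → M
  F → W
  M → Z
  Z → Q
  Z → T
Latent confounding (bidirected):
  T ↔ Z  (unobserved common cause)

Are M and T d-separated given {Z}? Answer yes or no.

No — M and T are d-connected given {Z}.

Bayes-Ball from M | {Z} reaches {F,T,W}.
T ∈ reach(M|{Z}) ⇒ M ⊥̸ T | {Z}.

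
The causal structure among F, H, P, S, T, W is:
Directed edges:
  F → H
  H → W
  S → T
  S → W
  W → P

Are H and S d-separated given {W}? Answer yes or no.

Bayes-Ball from H | {W} reaches {F,S,T}.
S ∈ reach(H|{W}) ⇒ H ⊥̸ S | {W}.

No — H and S are d-connected given {W}.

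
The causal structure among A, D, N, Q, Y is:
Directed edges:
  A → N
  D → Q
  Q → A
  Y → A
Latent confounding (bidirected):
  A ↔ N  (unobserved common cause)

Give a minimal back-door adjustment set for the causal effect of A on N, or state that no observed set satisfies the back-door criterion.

desc(A)\{A}={N}; candidates ⊆ {D,Q,Y}.
A↔N: latent back-door arc(s) into A.
size 0: {}; under {} A still reaches {D,N,Q,Y} ∋ N.
size 1: {D}, {Q}, {Y}; under {D} A still reaches {N,Q,Y} ∋ N.
size 2: {D,Q}, {D,Y}, {Q,Y}; under {D,Q} A still reaches {N,Y} ∋ N.
A↔N cannot be blocked by any observed set — no back-door set.

A→N: no observed back-door set.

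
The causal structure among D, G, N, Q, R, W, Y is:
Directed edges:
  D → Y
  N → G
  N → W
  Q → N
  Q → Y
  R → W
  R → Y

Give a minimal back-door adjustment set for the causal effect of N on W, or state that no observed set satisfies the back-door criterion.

desc(N)\{N}={G,W}; candidates ⊆ {D,Q,R,Y}.
∅: N⊥W given ∅ in G with N→· removed — back-door holds.

N→W: minimal back-door set ∅.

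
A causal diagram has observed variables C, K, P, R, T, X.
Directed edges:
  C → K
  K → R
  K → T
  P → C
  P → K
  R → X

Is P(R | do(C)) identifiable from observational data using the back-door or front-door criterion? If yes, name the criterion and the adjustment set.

P(R|do(C)): backdoor, adjust for {P}.

desc(C)\{C}={K,R,T,X}; candidates ⊆ {P}.
size 0: {}; under {} C still reaches {K,P,R,T,X} ∋ R.
{P}: C⊥R given {P} in G with C→· removed — back-door holds.
P(R|do(C)) = Σ_{P} P(R|C,P)·P(P).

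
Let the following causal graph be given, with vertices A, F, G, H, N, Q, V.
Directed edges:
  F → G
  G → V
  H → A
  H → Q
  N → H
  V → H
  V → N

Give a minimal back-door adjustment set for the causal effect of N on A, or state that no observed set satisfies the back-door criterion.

N→A: minimal back-door set {V}.

desc(N)\{N}={A,H,Q}; candidates ⊆ {F,G,V}.
size 0: {}; under {} N still reaches {A,F,G,H,Q,V} ∋ A.
{V}: N⊥A given {V} in G with N→· removed — back-door holds.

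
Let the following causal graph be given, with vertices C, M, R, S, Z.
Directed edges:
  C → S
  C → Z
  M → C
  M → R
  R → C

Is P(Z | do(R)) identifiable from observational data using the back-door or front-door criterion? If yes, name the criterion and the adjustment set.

P(Z|do(R)): backdoor, adjust for {M}.

desc(R)\{R}={C,S,Z}; candidates ⊆ {M}.
size 0: {}; under {} R still reaches {C,M,S,Z} ∋ Z.
{M}: R⊥Z given {M} in G with R→· removed — back-door holds.
P(Z|do(R)) = Σ_{M} P(Z|R,M)·P(M).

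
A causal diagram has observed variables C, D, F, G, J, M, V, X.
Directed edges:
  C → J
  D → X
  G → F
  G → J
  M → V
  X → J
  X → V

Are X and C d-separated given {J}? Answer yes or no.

No — X and C are d-connected given {J}.

Bayes-Ball from X | {J} reaches {C,D,F,G,V}.
C ∈ reach(X|{J}) ⇒ X ⊥̸ C | {J}.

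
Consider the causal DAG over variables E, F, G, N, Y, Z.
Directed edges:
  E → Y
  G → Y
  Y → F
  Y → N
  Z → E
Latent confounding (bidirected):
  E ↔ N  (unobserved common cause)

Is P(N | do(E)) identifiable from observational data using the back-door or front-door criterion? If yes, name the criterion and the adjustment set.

desc(E)\{E}={F,N,Y}; candidates ⊆ {G,Z}.
E↔N: latent back-door arc(s) into E.
size 0: {}; under {} E still reaches {N,Z} ∋ N.
size 1: {G}, {Z}; under {G} E still reaches {N,Z} ∋ N.
size 2: {G,Z}; under {G,Z} E still reaches {N} ∋ N.
E↔N cannot be blocked by any observed set — no back-door set.
{Y}: (i) intercepts every directed E→N path; (ii) no back-door E→{Y}; (iii) {E} blocks every back-door {Y}→N. Front-door holds.
P(N|do(E)) = Σ_{Y} P(Y|E) Σ_{E'} P(N|Y,E')P(E').

P(N|do(E)): frontdoor, adjust for {Y}.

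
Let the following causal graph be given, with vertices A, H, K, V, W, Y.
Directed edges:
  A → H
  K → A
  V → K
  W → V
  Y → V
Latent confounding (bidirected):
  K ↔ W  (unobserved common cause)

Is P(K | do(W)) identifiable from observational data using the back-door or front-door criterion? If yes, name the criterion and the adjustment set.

P(K|do(W)): frontdoor, adjust for {V}.

desc(W)\{W}={A,H,K,V}; candidates ⊆ {Y}.
W↔K: latent back-door arc(s) into W.
size 0: {}; under {} W still reaches {A,H,K} ∋ K.
size 1: {Y}; under {Y} W still reaches {A,H,K} ∋ K.
W↔K cannot be blocked by any observed set — no back-door set.
{V}: (i) intercepts every directed W→K path; (ii) no back-door W→{V}; (iii) {W} blocks every back-door {V}→K. Front-door holds.
P(K|do(W)) = Σ_{V} P(V|W) Σ_{W'} P(K|V,W')P(W').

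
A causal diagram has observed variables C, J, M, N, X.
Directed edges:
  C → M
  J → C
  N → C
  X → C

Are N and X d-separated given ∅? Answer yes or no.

Bayes-Ball from N | ∅ reaches {C,M}.
X ∉ reach(N|∅) ⇒ N ⊥ X | ∅.

Yes — N ⊥ X | ∅.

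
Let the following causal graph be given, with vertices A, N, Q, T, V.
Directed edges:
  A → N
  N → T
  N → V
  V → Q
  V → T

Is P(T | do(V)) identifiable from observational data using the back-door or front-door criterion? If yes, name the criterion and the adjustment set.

desc(V)\{V}={Q,T}; candidates ⊆ {A,N}.
size 0: {}; under {} V still reaches {A,N,T} ∋ T.
{N}: V⊥T given {N} in G with V→· removed — back-door holds.
P(T|do(V)) = Σ_{N} P(T|V,N)·P(N).

P(T|do(V)): backdoor, adjust for {N}.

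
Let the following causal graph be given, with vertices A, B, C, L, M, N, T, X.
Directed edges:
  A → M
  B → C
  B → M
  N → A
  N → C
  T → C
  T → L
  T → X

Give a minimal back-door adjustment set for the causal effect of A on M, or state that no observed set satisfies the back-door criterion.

desc(A)\{A}={M}; candidates ⊆ {B,C,L,N,T,X}.
∅: A⊥M given ∅ in G with A→· removed — back-door holds.

A→M: minimal back-door set ∅.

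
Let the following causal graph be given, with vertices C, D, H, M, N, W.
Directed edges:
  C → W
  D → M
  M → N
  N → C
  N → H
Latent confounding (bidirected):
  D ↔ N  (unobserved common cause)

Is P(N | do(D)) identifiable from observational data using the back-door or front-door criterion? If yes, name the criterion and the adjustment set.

desc(D)\{D}={C,H,M,N,W}; candidates ⊆ {—}.
D↔N: latent back-door arc(s) into D.
size 0: {}; under {} D still reaches {C,H,N,W} ∋ N.
D↔N cannot be blocked by any observed set — no back-door set.
{M}: (i) intercepts every directed D→N path; (ii) no back-door D→{M}; (iii) {D} blocks every back-door {M}→N. Front-door holds.
P(N|do(D)) = Σ_{M} P(M|D) Σ_{D'} P(N|M,D')P(D').

P(N|do(D)): frontdoor, adjust for {M}.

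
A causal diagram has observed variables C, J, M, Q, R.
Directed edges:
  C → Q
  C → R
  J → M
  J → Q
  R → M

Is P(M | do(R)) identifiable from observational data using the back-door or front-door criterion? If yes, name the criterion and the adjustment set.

desc(R)\{R}={M}; candidates ⊆ {C,J,Q}.
∅: R⊥M given ∅ in G with R→· removed — back-door holds.
P(M|do(R)) = P(M|R) — no adjustment needed.

P(M|do(R)): backdoor, adjust for ∅.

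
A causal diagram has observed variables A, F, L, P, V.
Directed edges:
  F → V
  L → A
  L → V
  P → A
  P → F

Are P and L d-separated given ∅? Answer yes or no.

Yes — P ⊥ L | ∅.

Bayes-Ball from P | ∅ reaches {A,F,V}.
L ∉ reach(P|∅) ⇒ P ⊥ L | ∅.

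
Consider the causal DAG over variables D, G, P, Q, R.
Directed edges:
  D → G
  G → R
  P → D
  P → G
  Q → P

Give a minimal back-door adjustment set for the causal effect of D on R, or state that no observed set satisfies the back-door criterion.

D→R: minimal back-door set {P}.

desc(D)\{D}={G,R}; candidates ⊆ {P,Q}.
size 0: {}; under {} D still reaches {G,P,Q,R} ∋ R.
{P}: D⊥R given {P} in G with D→· removed — back-door holds.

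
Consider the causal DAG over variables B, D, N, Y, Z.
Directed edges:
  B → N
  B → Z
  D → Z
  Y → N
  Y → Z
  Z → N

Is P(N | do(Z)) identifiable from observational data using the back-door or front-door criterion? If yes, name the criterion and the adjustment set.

desc(Z)\{Z}={N}; candidates ⊆ {B,D,Y}.
size 0: {}; under {} Z still reaches {B,D,N,Y} ∋ N.
size 1: {B}, {D}, {Y}; under {B} Z still reaches {D,N,Y} ∋ N.
{B,Y}: Z⊥N given {B,Y} in G with Z→· removed — back-door holds.
P(N|do(Z)) = Σ_{B,Y} P(N|Z,B,Y)·P(B,Y).

P(N|do(Z)): backdoor, adjust for {B, Y}.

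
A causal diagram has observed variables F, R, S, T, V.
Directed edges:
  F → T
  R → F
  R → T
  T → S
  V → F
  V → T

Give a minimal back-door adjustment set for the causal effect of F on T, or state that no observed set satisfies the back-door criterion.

F→T: minimal back-door set {R, V}.

desc(F)\{F}={S,T}; candidates ⊆ {R,V}.
size 0: {}; under {} F still reaches {R,S,T,V} ∋ T.
size 1: {R}, {V}; under {R} F still reaches {S,T,V} ∋ T.
{R,V}: F⊥T given {R,V} in G with F→· removed — back-door holds.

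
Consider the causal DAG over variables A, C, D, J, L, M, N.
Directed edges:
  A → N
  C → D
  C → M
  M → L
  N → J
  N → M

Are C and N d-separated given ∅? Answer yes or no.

Bayes-Ball from C | ∅ reaches {D,L,M}.
N ∉ reach(C|∅) ⇒ C ⊥ N | ∅.

Yes — C ⊥ N | ∅.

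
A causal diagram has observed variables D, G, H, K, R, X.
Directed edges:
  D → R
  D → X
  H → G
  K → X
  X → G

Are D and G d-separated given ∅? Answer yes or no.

No — D and G are d-connected given ∅.

Bayes-Ball from D | ∅ reaches {G,R,X}.
G ∈ reach(D|∅) ⇒ D ⊥̸ G | ∅.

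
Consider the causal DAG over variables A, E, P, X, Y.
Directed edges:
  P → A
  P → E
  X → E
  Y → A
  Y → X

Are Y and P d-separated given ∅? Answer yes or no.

Yes — Y ⊥ P | ∅.

Bayes-Ball from Y | ∅ reaches {A,E,X}.
P ∉ reach(Y|∅) ⇒ Y ⊥ P | ∅.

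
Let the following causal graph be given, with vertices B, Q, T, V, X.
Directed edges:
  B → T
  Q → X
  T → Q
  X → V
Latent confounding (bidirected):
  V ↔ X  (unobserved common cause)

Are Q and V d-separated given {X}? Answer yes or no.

No — Q and V are d-connected given {X}.

Bayes-Ball from Q | {X} reaches {B,T,V}.
V ∈ reach(Q|{X}) ⇒ Q ⊥̸ V | {X}.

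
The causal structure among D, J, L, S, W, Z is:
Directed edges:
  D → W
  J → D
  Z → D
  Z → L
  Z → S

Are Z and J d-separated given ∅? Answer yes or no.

Bayes-Ball from Z | ∅ reaches {D,L,S,W}.
J ∉ reach(Z|∅) ⇒ Z ⊥ J | ∅.

Yes — Z ⊥ J | ∅.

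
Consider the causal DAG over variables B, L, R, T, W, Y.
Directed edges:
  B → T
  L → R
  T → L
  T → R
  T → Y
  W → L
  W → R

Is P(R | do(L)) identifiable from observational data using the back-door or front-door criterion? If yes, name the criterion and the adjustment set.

P(R|do(L)): backdoor, adjust for {T, W}.

desc(L)\{L}={R}; candidates ⊆ {B,T,W,Y}.
size 0: {}; under {} L still reaches {B,R,T,W,Y} ∋ R.
size 1: {B}, {T}, {W} …(+1); under {B} L still reaches {R,T,W,Y} ∋ R.
{T,W}: L⊥R given {T,W} in G with L→· removed — back-door holds.
P(R|do(L)) = Σ_{T,W} P(R|L,T,W)·P(T,W).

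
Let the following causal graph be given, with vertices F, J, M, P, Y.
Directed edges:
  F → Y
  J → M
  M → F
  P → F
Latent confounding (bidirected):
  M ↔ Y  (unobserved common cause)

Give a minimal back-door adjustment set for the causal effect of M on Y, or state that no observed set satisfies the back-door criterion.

M→Y: no observed back-door set.

desc(M)\{M}={F,Y}; candidates ⊆ {J,P}.
M↔Y: latent back-door arc(s) into M.
size 0: {}; under {} M still reaches {J,Y} ∋ Y.
size 1: {J}, {P}; under {J} M still reaches {Y} ∋ Y.
size 2: {J,P}; under {J,P} M still reaches {Y} ∋ Y.
M↔Y cannot be blocked by any observed set — no back-door set.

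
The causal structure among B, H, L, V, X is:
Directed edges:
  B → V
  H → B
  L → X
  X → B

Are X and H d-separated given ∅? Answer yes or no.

Yes — X ⊥ H | ∅.

Bayes-Ball from X | ∅ reaches {B,L,V}.
H ∉ reach(X|∅) ⇒ X ⊥ H | ∅.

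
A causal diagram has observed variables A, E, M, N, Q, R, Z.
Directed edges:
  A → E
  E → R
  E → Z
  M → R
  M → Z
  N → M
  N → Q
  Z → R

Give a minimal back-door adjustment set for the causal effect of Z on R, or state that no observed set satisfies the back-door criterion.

Z→R: minimal back-door set {E, M}.

desc(Z)\{Z}={R}; candidates ⊆ {A,E,M,N,Q}.
size 0: {}; under {} Z still reaches {A,E,M,N,Q,R} ∋ R.
size 1: {A}, {E}, {M} …(+2); under {A} Z still reaches {E,M,N,Q,R} ∋ R.
{E,M}: Z⊥R given {E,M} in G with Z→· removed — back-door holds.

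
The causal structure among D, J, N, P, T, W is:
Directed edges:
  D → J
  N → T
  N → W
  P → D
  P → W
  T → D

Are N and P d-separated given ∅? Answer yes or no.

Bayes-Ball from N | ∅ reaches {D,J,T,W}.
P ∉ reach(N|∅) ⇒ N ⊥ P | ∅.

Yes — N ⊥ P | ∅.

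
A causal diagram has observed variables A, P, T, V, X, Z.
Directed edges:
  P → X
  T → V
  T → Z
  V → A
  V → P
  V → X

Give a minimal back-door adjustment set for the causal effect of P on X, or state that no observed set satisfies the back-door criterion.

desc(P)\{P}={X}; candidates ⊆ {A,T,V,Z}.
size 0: {}; under {} P still reaches {A,T,V,X,Z} ∋ X.
{V}: P⊥X given {V} in G with P→· removed — back-door holds.

P→X: minimal back-door set {V}.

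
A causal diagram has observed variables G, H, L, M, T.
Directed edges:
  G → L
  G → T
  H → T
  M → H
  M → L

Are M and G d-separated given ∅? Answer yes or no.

Bayes-Ball from M | ∅ reaches {H,L,T}.
G ∉ reach(M|∅) ⇒ M ⊥ G | ∅.

Yes — M ⊥ G | ∅.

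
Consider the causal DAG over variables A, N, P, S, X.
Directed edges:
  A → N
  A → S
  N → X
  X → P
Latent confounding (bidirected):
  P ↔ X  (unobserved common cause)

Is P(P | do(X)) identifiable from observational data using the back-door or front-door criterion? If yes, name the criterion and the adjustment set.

desc(X)\{X}={P}; candidates ⊆ {A,N,S}.
X↔P: latent back-door arc(s) into X.
size 0: {}; under {} X still reaches {A,N,P,S} ∋ P.
size 1: {A}, {N}, {S}; under {A} X still reaches {N,P} ∋ P.
size 2: {A,N}, {A,S}, {N,S}; under {A,N} X still reaches {P} ∋ P.
X↔P cannot be blocked by any observed set — no back-door set.
No mediator lies on a directed X→…→P path.
Neither criterion identifies P(P|do(X)) in this graph.

P(P|do(X)): not identifiable (no BD/FD set).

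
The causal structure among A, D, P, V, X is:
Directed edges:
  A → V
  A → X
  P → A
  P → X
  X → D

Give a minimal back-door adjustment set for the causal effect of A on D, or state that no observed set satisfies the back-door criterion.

desc(A)\{A}={D,V,X}; candidates ⊆ {P}.
size 0: {}; under {} A still reaches {D,P,X} ∋ D.
{P}: A⊥D given {P} in G with A→· removed — back-door holds.

A→D: minimal back-door set {P}.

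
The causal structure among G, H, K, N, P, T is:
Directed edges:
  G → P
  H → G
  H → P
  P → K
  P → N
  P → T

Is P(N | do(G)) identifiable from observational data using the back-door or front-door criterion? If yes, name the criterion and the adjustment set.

desc(G)\{G}={K,N,P,T}; candidates ⊆ {H}.
size 0: {}; under {} G still reaches {H,K,N,P,T} ∋ N.
{H}: G⊥N given {H} in G with G→· removed — back-door holds.
P(N|do(G)) = Σ_{H} P(N|G,H)·P(H).

P(N|do(G)): backdoor, adjust for {H}.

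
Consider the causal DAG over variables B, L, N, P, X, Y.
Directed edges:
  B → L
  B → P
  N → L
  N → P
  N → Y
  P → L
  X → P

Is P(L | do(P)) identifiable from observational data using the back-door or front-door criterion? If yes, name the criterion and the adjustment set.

P(L|do(P)): backdoor, adjust for {B, N}.

desc(P)\{P}={L}; candidates ⊆ {B,N,X,Y}.
size 0: {}; under {} P still reaches {B,L,N,X,Y} ∋ L.
size 1: {B}, {N}, {X} …(+1); under {B} P still reaches {L,N,X,Y} ∋ L.
{B,N}: P⊥L given {B,N} in G with P→· removed — back-door holds.
P(L|do(P)) = Σ_{B,N} P(L|P,B,N)·P(B,N).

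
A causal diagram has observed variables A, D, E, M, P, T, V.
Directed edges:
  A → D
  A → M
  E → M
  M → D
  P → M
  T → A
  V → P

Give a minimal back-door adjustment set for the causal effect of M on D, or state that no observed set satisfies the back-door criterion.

desc(M)\{M}={D}; candidates ⊆ {A,E,P,T,V}.
size 0: {}; under {} M still reaches {A,D,E,P,T,V} ∋ D.
{A}: M⊥D given {A} in G with M→· removed — back-door holds.

M→D: minimal back-door set {A}.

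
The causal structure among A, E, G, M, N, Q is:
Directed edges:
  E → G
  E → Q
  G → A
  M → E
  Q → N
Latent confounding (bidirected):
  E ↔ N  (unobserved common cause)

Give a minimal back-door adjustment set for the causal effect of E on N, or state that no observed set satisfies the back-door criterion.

E→N: no observed back-door set.

desc(E)\{E}={A,G,N,Q}; candidates ⊆ {M}.
E↔N: latent back-door arc(s) into E.
size 0: {}; under {} E still reaches {M,N} ∋ N.
size 1: {M}; under {M} E still reaches {N} ∋ N.
E↔N cannot be blocked by any observed set — no back-door set.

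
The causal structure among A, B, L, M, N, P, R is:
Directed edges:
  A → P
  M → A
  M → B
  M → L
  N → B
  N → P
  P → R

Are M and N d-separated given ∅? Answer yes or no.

Yes — M ⊥ N | ∅.

Bayes-Ball from M | ∅ reaches {A,B,L,P,R}.
N ∉ reach(M|∅) ⇒ M ⊥ N | ∅.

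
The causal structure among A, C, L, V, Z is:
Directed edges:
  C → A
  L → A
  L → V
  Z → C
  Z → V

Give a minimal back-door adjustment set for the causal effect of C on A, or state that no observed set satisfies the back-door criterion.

C→A: minimal back-door set ∅.

desc(C)\{C}={A}; candidates ⊆ {L,V,Z}.
∅: C⊥A given ∅ in G with C→· removed — back-door holds.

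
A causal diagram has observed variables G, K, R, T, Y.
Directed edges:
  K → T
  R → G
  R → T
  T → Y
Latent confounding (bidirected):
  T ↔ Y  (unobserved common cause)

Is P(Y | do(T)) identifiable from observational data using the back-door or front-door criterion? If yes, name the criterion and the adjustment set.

desc(T)\{T}={Y}; candidates ⊆ {G,K,R}.
T↔Y: latent back-door arc(s) into T.
size 0: {}; under {} T still reaches {G,K,R,Y} ∋ Y.
size 1: {G}, {K}, {R}; under {G} T still reaches {K,R,Y} ∋ Y.
size 2: {G,K}, {G,R}, {K,R}; under {G,K} T still reaches {R,Y} ∋ Y.
T↔Y cannot be blocked by any observed set — no back-door set.
No mediator lies on a directed T→…→Y path.
Neither criterion identifies P(Y|do(T)) in this graph.

P(Y|do(T)): not identifiable (no BD/FD set).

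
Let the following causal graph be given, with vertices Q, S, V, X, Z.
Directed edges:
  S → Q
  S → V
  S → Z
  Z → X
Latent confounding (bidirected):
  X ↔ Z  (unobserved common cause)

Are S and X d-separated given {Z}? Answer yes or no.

No — S and X are d-connected given {Z}.

Bayes-Ball from S | {Z} reaches {Q,V,X}.
X ∈ reach(S|{Z}) ⇒ S ⊥̸ X | {Z}.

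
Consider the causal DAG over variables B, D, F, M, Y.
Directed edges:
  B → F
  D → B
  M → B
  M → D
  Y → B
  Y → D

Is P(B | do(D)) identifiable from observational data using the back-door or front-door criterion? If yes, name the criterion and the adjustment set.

desc(D)\{D}={B,F}; candidates ⊆ {M,Y}.
size 0: {}; under {} D still reaches {B,F,M,Y} ∋ B.
size 1: {M}, {Y}; under {M} D still reaches {B,F,Y} ∋ B.
{M,Y}: D⊥B given {M,Y} in G with D→· removed — back-door holds.
P(B|do(D)) = Σ_{M,Y} P(B|D,M,Y)·P(M,Y).

P(B|do(D)): backdoor, adjust for {M, Y}.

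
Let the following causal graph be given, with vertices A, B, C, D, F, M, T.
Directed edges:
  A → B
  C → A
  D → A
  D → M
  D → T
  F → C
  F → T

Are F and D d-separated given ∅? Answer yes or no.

Bayes-Ball from F | ∅ reaches {A,B,C,T}.
D ∉ reach(F|∅) ⇒ F ⊥ D | ∅.

Yes — F ⊥ D | ∅.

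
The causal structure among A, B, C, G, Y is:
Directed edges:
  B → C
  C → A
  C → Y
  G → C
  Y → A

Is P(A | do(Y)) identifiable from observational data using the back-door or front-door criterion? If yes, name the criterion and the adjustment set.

P(A|do(Y)): backdoor, adjust for {C}.

desc(Y)\{Y}={A}; candidates ⊆ {B,C,G}.
size 0: {}; under {} Y still reaches {A,B,C,G} ∋ A.
{C}: Y⊥A given {C} in G with Y→· removed — back-door holds.
P(A|do(Y)) = Σ_{C} P(A|Y,C)·P(C).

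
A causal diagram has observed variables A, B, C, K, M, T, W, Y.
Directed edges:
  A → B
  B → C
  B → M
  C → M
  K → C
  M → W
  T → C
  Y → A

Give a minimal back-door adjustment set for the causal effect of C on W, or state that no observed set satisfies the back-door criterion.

desc(C)\{C}={M,W}; candidates ⊆ {A,B,K,T,Y}.
size 0: {}; under {} C still reaches {A,B,K,M,T,W,Y} ∋ W.
{B}: C⊥W given {B} in G with C→· removed — back-door holds.

C→W: minimal back-door set {B}.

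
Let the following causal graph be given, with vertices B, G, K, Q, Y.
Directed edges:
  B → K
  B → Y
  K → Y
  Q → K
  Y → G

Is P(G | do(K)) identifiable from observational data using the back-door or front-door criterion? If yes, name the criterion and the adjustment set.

desc(K)\{K}={G,Y}; candidates ⊆ {B,Q}.
size 0: {}; under {} K still reaches {B,G,Q,Y} ∋ G.
{B}: K⊥G given {B} in G with K→· removed — back-door holds.
P(G|do(K)) = Σ_{B} P(G|K,B)·P(B).

P(G|do(K)): backdoor, adjust for {B}.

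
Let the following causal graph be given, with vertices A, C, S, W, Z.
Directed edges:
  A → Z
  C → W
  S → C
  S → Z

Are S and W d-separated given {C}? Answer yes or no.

Yes — S ⊥ W | {C}.

Bayes-Ball from S | {C} reaches {Z}.
W ∉ reach(S|{C}) ⇒ S ⊥ W | {C}.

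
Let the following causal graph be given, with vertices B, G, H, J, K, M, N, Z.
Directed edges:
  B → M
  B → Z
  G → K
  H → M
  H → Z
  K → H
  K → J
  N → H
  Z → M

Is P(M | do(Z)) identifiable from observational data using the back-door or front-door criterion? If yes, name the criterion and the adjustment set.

desc(Z)\{Z}={M}; candidates ⊆ {B,G,H,J,K,N}.
size 0: {}; under {} Z still reaches {B,G,H,J,K,M,N} ∋ M.
size 1: {B}, {G}, {H} …(+3); under {B} Z still reaches {G,H,J,K,M,N} ∋ M.
{B,H}: Z⊥M given {B,H} in G with Z→· removed — back-door holds.
P(M|do(Z)) = Σ_{B,H} P(M|Z,B,H)·P(B,H).

P(M|do(Z)): backdoor, adjust for {B, H}.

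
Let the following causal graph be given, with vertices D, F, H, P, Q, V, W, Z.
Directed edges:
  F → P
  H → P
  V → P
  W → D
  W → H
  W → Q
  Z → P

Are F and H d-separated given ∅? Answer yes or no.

Yes — F ⊥ H | ∅.

Bayes-Ball from F | ∅ reaches {P}.
H ∉ reach(F|∅) ⇒ F ⊥ H | ∅.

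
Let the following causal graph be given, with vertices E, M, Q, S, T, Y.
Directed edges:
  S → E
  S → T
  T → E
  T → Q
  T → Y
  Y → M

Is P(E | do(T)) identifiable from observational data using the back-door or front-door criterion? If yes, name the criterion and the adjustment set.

P(E|do(T)): backdoor, adjust for {S}.

desc(T)\{T}={E,M,Q,Y}; candidates ⊆ {S}.
size 0: {}; under {} T still reaches {E,S} ∋ E.
{S}: T⊥E given {S} in G with T→· removed — back-door holds.
P(E|do(T)) = Σ_{S} P(E|T,S)·P(S).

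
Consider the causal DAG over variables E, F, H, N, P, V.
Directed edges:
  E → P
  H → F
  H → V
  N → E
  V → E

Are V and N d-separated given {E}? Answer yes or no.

Bayes-Ball from V | {E} reaches {F,H,N}.
N ∈ reach(V|{E}) ⇒ V ⊥̸ N | {E}.

No — V and N are d-connected given {E}.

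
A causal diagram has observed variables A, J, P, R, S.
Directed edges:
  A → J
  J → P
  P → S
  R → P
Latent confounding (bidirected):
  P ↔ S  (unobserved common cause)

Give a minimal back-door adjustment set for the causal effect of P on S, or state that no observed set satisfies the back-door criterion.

P→S: no observed back-door set.

desc(P)\{P}={S}; candidates ⊆ {A,J,R}.
P↔S: latent back-door arc(s) into P.
size 0: {}; under {} P still reaches {A,J,R,S} ∋ S.
size 1: {A}, {J}, {R}; under {A} P still reaches {J,R,S} ∋ S.
size 2: {A,J}, {A,R}, {J,R}; under {A,J} P still reaches {R,S} ∋ S.
P↔S cannot be blocked by any observed set — no back-door set.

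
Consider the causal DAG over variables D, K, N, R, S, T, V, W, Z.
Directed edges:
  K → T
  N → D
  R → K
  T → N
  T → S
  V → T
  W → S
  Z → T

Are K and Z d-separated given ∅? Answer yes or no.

Yes — K ⊥ Z | ∅.

Bayes-Ball from K | ∅ reaches {D,N,R,S,T}.
Z ∉ reach(K|∅) ⇒ K ⊥ Z | ∅.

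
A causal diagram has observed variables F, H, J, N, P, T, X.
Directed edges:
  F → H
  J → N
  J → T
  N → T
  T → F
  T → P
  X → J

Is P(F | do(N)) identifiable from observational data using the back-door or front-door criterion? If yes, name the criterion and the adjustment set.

desc(N)\{N}={F,H,P,T}; candidates ⊆ {J,X}.
size 0: {}; under {} N still reaches {F,H,J,P,T,X} ∋ F.
{J}: N⊥F given {J} in G with N→· removed — back-door holds.
P(F|do(N)) = Σ_{J} P(F|N,J)·P(J).

P(F|do(N)): backdoor, adjust for {J}.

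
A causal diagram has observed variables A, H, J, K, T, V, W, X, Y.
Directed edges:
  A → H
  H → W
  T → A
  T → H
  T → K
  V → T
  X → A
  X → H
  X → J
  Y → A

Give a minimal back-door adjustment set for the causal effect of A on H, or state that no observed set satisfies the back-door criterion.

A→H: minimal back-door set {T, X}.

desc(A)\{A}={H,W}; candidates ⊆ {J,K,T,V,X,Y}.
size 0: {}; under {} A still reaches {H,J,K,T,V,W,X,Y} ∋ H.
size 1: {J}, {K}, {T} …(+3); under {J} A still reaches {H,K,T,V,W,X,Y} ∋ H.
{T,X}: A⊥H given {T,X} in G with A→· removed — back-door holds.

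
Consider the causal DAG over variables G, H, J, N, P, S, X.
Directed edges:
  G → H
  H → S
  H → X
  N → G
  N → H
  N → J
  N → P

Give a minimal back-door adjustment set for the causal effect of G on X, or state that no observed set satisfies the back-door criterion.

desc(G)\{G}={H,S,X}; candidates ⊆ {J,N,P}.
size 0: {}; under {} G still reaches {H,J,N,P,S,X} ∋ X.
{N}: G⊥X given {N} in G with G→· removed — back-door holds.

G→X: minimal back-door set {N}.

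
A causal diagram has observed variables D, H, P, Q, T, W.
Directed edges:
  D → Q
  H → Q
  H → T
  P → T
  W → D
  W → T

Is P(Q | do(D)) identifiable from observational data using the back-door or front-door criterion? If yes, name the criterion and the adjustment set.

P(Q|do(D)): backdoor, adjust for ∅.

desc(D)\{D}={Q}; candidates ⊆ {H,P,T,W}.
∅: D⊥Q given ∅ in G with D→· removed — back-door holds.
P(Q|do(D)) = P(Q|D) — no adjustment needed.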